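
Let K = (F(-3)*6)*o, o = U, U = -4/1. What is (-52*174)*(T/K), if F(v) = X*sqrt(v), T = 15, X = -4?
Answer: 1885*I*sqrt(3)/4 ≈ 816.23*I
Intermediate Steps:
F(v) = -4*sqrt(v)
U = -4 (U = -4*1 = -4)
o = -4
K = 96*I*sqrt(3) (K = (-4*I*sqrt(3)*6)*(-4) = -24*I*sqrt(3)*(-4) = 96*I*sqrt(3) ≈ 166.28*I)
(-52*174)*(T/K) = (-52*174)*(15/((96*I*sqrt(3)))) = -135720*(-I*sqrt(3)/288) = -(-1885)*I*sqrt(3)/4 = 1885*I*sqrt(3)/4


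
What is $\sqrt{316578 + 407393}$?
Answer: $\sqrt{723971} \approx 850.87$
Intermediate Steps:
$\sqrt{316578 + 407393} = \sqrt{723971}$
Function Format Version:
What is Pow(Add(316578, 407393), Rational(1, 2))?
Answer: Pow(723971, Rational(1, 2)) ≈ 850.87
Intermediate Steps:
Pow(Add(316578, 407393), Rational(1, 2)) = Pow(723971, Rational(1, 2))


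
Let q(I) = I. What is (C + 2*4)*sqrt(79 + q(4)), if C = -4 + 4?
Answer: 8*sqrt(83) ≈ 72.883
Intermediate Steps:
C = 0
(C + 2*4)*sqrt(79 + q(4)) = (0 + 2*4)*sqrt(79 + 4) = (0 + 8)*sqrt(83) = 8*sqrt(83)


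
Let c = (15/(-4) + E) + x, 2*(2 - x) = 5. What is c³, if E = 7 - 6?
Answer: -2197/64 ≈ -34.328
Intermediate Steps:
x = -½ (x = 2 - ½*5 = 2 - 5/2 = -½ ≈ -0.50000)
E = 1
c = -13/4 (c = (15/(-4) + 1) - ½ = (15*(-¼) + 1) - ½ = (-15/4 + 1) - ½ = -11/4 - ½ = -13/4 ≈ -3.2500)
c³ = (-13/4)³ = -2197/64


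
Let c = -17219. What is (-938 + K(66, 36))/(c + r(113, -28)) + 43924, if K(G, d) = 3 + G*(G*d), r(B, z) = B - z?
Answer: 749978191/17078 ≈ 43915.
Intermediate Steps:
K(G, d) = 3 + d*G²
(-938 + K(66, 36))/(c + r(113, -28)) + 43924 = (-938 + (3 + 36*66²))/(-17219 + (113 - 1*(-28))) + 43924 = (-938 + (3 + 36*4356))/(-17219 + (113 + 28)) + 43924 = (-938 + (3 + 156816))/(-17219 + 141) + 43924 = (-938 + 156819)/(-17078) + 43924 = 155881*(-1/17078) + 43924 = -155881/17078 + 43924 = 749978191/17078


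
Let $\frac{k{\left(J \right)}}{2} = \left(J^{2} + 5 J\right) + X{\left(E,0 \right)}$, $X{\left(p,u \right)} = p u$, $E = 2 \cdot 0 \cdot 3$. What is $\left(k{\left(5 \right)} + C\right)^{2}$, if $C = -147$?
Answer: $2209$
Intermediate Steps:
$E = 0$ ($E = 0 \cdot 3 = 0$)
$k{\left(J \right)} = 2 J^{2} + 10 J$ ($k{\left(J \right)} = 2 \left(\left(J^{2} + 5 J\right) + 0 \cdot 0\right) = 2 \left(\left(J^{2} + 5 J\right) + 0\right) = 2 \left(J^{2} + 5 J\right) = 2 J^{2} + 10 J$)
$\left(k{\left(5 \right)} + C\right)^{2} = \left(2 \cdot 5 \left(5 + 5\right) - 147\right)^{2} = \left(2 \cdot 5 \cdot 10 - 147\right)^{2} = \left(100 - 147\right)^{2} = \left(-47\right)^{2} = 2209$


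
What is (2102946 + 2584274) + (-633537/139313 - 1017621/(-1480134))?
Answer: 322170970330693885/68733969314 ≈ 4.6872e+6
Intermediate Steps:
(2102946 + 2584274) + (-633537/139313 - 1017621/(-1480134)) = 4687220 + (-633537*1/139313 - 1017621*(-1/1480134)) = 4687220 + (-633537/139313 + 339207/493378) = 4687220 - 265317273195/68733969314 = 322170970330693885/68733969314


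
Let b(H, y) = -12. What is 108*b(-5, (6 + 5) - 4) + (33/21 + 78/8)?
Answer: -35971/28 ≈ -1284.7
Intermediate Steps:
108*b(-5, (6 + 5) - 4) + (33/21 + 78/8) = 108*(-12) + (33/21 + 78/8) = -1296 + (33*(1/21) + 78*(⅛)) = -1296 + (11/7 + 39/4) = -1296 + 317/28 = -35971/28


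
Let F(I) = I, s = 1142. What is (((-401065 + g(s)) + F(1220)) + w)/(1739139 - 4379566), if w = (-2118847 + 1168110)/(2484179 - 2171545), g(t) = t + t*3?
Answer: 123577980355/825487254718 ≈ 0.14970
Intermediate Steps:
g(t) = 4*t (g(t) = t + 3*t = 4*t)
w = -950737/312634 ≈ -3.0411
(((-401065 + g(s)) + F(1220)) + w)/(1739139 - 4379566) = (((-401065 + 4*1142) + 1220) - 950737/312634)/(1739139 - 4379566) = (((-401065 + 4568) + 1220) - 950737/312634)/(-2640427) = ((-396497 + 1220) - 950737/312634)*(-1/2640427) = (-395277 - 950737/312634)*(-1/2640427) = -123577980355/312634*(-1/2640427) = 123577980355/825487254718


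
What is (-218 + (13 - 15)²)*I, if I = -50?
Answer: 10700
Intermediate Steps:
(-218 + (13 - 15)²)*I = (-218 + (13 - 15)²)*(-50) = (-218 + (-2)²)*(-50) = (-218 + 4)*(-50) = -214*(-50) = 10700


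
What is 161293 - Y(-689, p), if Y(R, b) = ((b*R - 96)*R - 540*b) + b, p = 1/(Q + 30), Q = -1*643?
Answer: 58800519/613 ≈ 95923.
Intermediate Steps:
Q = -643
p = -1/613 (p = 1/(-643 + 30) = 1/(-613) = -1/613 ≈ -0.0016313)
Y(R, b) = -539*b + R*(-96 + R*b) (Y(R, b) = ((R*b - 96)*R - 540*b) + b = ((-96 + R*b)*R - 540*b) + b = (R*(-96 + R*b) - 540*b) + b = (-540*b + R*(-96 + R*b)) + b = -539*b + R*(-96 + R*b))
161293 - Y(-689, p) = 161293 - (-539*(-1/613) - 96*(-689) - 1/613*(-689)²) = 161293 - (539/613 + 66144 - 1/613*474721) = 161293 - (539/613 + 66144 - 474721/613) = 161293 - 1*40072090/613 = 161293 - 40072090/613 = 58800519/613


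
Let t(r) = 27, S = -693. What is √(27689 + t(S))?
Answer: 26*√41 ≈ 166.48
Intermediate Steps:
√(27689 + t(S)) = √(27689 + 27) = √27716 = 26*√41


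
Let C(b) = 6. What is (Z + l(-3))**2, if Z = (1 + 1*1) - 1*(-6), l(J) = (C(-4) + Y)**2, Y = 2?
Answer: 5184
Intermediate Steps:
l(J) = 64 (l(J) = (6 + 2)**2 = 8**2 = 64)
Z = 8 (Z = (1 + 1) + 6 = 2 + 6 = 8)
(Z + l(-3))**2 = (8 + 64)**2 = 72**2 = 5184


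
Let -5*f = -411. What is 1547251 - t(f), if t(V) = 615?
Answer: 1546636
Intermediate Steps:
f = 411/5 (f = -⅕*(-411) = 411/5 ≈ 82.200)
1547251 - t(f) = 1547251 - 1*615 = 1547251 - 615 = 1546636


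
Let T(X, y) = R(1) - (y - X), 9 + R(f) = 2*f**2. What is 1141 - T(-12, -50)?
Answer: 1110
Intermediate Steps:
R(f) = -9 + 2*f**2
T(X, y) = -7 + X - y (T(X, y) = (-9 + 2*1**2) - (y - X) = (-9 + 2*1) + (X - y) = (-9 + 2) + (X - y) = -7 + (X - y) = -7 + X - y)
1141 - T(-12, -50) = 1141 - (-7 - 12 - 1*(-50)) = 1141 - (-7 - 12 + 50) = 1141 - 1*31 = 1141 - 31 = 1110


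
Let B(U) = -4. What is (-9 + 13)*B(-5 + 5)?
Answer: -16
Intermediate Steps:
(-9 + 13)*B(-5 + 5) = (-9 + 13)*(-4) = 4*(-4) = -16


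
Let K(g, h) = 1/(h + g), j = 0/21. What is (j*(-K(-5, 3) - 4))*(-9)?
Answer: 0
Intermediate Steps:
j = 0 (j = 0*(1/21) = 0)
K(g, h) = 1/(g + h)
(j*(-K(-5, 3) - 4))*(-9) = (0*(-1/(-5 + 3) - 4))*(-9) = (0*(-1/(-2) - 4))*(-9) = (0*(-1*(-1/2) - 4))*(-9) = (0*(1/2 - 4))*(-9) = (0*(-7/2))*(-9) = 0*(-9) = 0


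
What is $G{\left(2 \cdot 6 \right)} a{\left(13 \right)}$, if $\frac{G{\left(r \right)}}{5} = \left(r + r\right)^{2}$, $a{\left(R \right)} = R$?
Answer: $37440$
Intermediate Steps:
$G{\left(r \right)} = 20 r^{2}$ ($G{\left(r \right)} = 5 \left(r + r\right)^{2} = 5 \left(2 r\right)^{2} = 5 \cdot 4 r^{2} = 20 r^{2}$)
$G{\left(2 \cdot 6 \right)} a{\left(13 \right)} = 20 \left(2 \cdot 6\right)^{2} \cdot 13 = 20 \cdot 12^{2} \cdot 13 = 20 \cdot 144 \cdot 13 = 2880 \cdot 13 = 37440$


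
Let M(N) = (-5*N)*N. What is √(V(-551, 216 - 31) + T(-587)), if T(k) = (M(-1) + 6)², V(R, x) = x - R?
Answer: √737 ≈ 27.148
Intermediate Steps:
M(N) = -5*N²
T(k) = 1 (T(k) = (-5*(-1)² + 6)² = (-5*1 + 6)² = (-5 + 6)² = 1² = 1)
√(V(-551, 216 - 31) + T(-587)) = √(((216 - 31) - 1*(-551)) + 1) = √((185 + 551) + 1) = √(736 + 1) = √737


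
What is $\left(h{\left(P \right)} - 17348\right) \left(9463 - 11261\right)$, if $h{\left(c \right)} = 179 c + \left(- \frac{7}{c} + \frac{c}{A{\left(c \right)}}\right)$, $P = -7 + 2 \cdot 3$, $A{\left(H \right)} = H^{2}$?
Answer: $31502758$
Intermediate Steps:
$P = -1$ ($P = -7 + 6 = -1$)
$h{\left(c \right)} = - \frac{6}{c} + 179 c$ ($h{\left(c \right)} = 179 c + \left(- \frac{7}{c} + \frac{c}{c^{2}}\right) = 179 c - \left(\frac{7}{c} - \frac{c}{c^{2}}\right) = 179 c + \left(- \frac{7}{c} + \frac{1}{c}\right) = 179 c - \frac{6}{c} = - \frac{6}{c} + 179 c$)
$\left(h{\left(P \right)} - 17348\right) \left(9463 - 11261\right) = \left(\left(- \frac{6}{-1} + 179 \left(-1\right)\right) - 17348\right) \left(9463 - 11261\right) = \left(\left(\left(-6\right) \left(-1\right) - 179\right) - 17348\right) \left(-1798\right) = \left(\left(6 - 179\right) - 17348\right) \left(-1798\right) = \left(-173 - 17348\right) \left(-1798\right) = \left(-17521\right) \left(-1798\right) = 31502758$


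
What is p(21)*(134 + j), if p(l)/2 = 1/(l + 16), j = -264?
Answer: -260/37 ≈ -7.0270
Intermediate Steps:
p(l) = 2/(16 + l) (p(l) = 2/(l + 16) = 2/(16 + l))
p(21)*(134 + j) = (2/(16 + 21))*(134 - 264) = (2/37)*(-130) = -260/37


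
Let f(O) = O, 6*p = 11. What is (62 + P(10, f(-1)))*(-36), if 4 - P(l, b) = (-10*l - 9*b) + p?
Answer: -5586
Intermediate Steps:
p = 11/6 (p = (⅙)*11 = 11/6 ≈ 1.8333)
P(l, b) = 13/6 + 9*b + 10*l (P(l, b) = 4 - ((-10*l - 9*b) + 11/6) = 4 - (11/6 - 10*l - 9*b) = 4 + (-11/6 + 9*b + 10*l) = 13/6 + 9*b + 10*l)
(62 + P(10, f(-1)))*(-36) = (62 + (13/6 + 9*(-1) + 10*10))*(-36) = (62 + (13/6 - 9 + 100))*(-36) = (62 + 559/6)*(-36) = (931/6)*(-36) = -5586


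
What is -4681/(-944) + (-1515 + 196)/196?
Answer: -81915/46256 ≈ -1.7709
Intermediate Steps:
-4681/(-944) + (-1515 + 196)/196 = -4681*(-1/944) - 1319*1/196 = 4681/944 - 1319/196 = -81915/46256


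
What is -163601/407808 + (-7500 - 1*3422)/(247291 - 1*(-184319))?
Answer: -12510984431/29335668480 ≈ -0.42648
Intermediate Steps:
-163601/407808 + (-7500 - 1*3422)/(247291 - 1*(-184319)) = -163601*1/407808 + (-7500 - 3422)/(247291 + 184319) = -163601/407808 - 10922/431610 = -163601/407808 - 10922*1/431610 = -163601/407808 - 5461/215805 = -12510984431/29335668480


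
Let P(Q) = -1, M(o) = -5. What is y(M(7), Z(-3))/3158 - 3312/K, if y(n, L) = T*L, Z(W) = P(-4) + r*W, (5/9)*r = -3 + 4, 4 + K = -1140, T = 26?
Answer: 3209042/1128985 ≈ 2.8424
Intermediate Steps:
K = -1144 (K = -4 - 1140 = -1144)
r = 9/5 (r = 9*(-3 + 4)/5 = (9/5)*1 = 9/5 ≈ 1.8000)
Z(W) = -1 + 9*W/5
y(n, L) = 26*L
y(M(7), Z(-3))/3158 - 3312/K = (26*(-1 + (9/5)*(-3)))/3158 - 3312/(-1144) = (26*(-1 - 27/5))*(1/3158) - 3312*(-1/1144) = (26*(-32/5))*(1/3158) + 414/143 = -832/5*1/3158 + 414/143 = -416/7895 + 414/143 = 3209042/1128985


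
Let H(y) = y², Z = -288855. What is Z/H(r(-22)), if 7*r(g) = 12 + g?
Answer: -2830779/20 ≈ -1.4154e+5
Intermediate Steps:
r(g) = 12/7 + g/7 (r(g) = (12 + g)/7 = 12/7 + g/7)
Z/H(r(-22)) = -288855/(12/7 + (⅐)*(-22))² = -288855/(12/7 - 22/7)² = -288855/((-10/7)²) = -288855/100/49 = -288855*49/100 = -2830779/20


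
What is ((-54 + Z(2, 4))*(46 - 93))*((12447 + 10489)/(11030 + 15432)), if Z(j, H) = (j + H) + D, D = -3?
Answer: 27488796/13231 ≈ 2077.6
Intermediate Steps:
Z(j, H) = -3 + H + j (Z(j, H) = (j + H) - 3 = (H + j) - 3 = -3 + H + j)
((-54 + Z(2, 4))*(46 - 93))*((12447 + 10489)/(11030 + 15432)) = ((-54 + (-3 + 4 + 2))*(46 - 93))*((12447 + 10489)/(11030 + 15432)) = ((-54 + 3)*(-47))*(22936/26462) = (-51*(-47))*(22936*(1/26462)) = 2397*(11468/13231) = 27488796/13231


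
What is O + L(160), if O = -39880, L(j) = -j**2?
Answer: -65480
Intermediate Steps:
O + L(160) = -39880 - 1*160**2 = -39880 - 1*25600 = -39880 - 25600 = -65480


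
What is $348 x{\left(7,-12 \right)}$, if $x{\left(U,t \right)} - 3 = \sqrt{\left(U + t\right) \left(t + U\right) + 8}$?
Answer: $1044 + 348 \sqrt{33} \approx 3043.1$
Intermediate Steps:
$x{\left(U,t \right)} = 3 + \sqrt{8 + \left(U + t\right)^{2}}$ ($x{\left(U,t \right)} = 3 + \sqrt{\left(U + t\right) \left(t + U\right) + 8} = 3 + \sqrt{\left(U + t\right) \left(U + t\right) + 8} = 3 + \sqrt{\left(U + t\right)^{2} + 8} = 3 + \sqrt{8 + \left(U + t\right)^{2}}$)
$348 x{\left(7,-12 \right)} = 348 \left(3 + \sqrt{8 + \left(7 - 12\right)^{2}}\right) = 348 \left(3 + \sqrt{8 + \left(-5\right)^{2}}\right) = 348 \left(3 + \sqrt{8 + 25}\right) = 348 \left(3 + \sqrt{33}\right) = 1044 + 348 \sqrt{33}$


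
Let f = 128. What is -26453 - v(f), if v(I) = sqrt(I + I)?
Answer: -26469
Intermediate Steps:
v(I) = sqrt(2)*sqrt(I) (v(I) = sqrt(2*I) = sqrt(2)*sqrt(I))
-26453 - v(f) = -26453 - sqrt(2)*sqrt(128) = -26453 - sqrt(2)*8*sqrt(2) = -26453 - 1*16 = -26453 - 16 = -26469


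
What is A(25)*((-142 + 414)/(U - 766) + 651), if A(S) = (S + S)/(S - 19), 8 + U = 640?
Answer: 1087025/201 ≈ 5408.1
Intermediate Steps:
U = 632 (U = -8 + 640 = 632)
A(S) = 2*S/(-19 + S) (A(S) = (2*S)/(-19 + S) = 2*S/(-19 + S))
A(25)*((-142 + 414)/(U - 766) + 651) = (2*25/(-19 + 25))*((-142 + 414)/(632 - 766) + 651) = (2*25/6)*(272/(-134) + 651) = (2*25*(⅙))*(272*(-1/134) + 651) = 25*(-136/67 + 651)/3 = (25/3)*(43481/67) = 1087025/201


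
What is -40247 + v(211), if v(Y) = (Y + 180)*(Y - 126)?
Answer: -7012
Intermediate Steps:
v(Y) = (-126 + Y)*(180 + Y) (v(Y) = (180 + Y)*(-126 + Y) = (-126 + Y)*(180 + Y))
-40247 + v(211) = -40247 + (-22680 + 211² + 54*211) = -40247 + (-22680 + 44521 + 11394) = -40247 + 33235 = -7012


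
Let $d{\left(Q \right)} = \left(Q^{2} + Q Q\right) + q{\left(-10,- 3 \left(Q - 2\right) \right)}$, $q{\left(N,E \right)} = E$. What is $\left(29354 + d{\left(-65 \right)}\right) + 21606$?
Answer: $59611$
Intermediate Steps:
$d{\left(Q \right)} = 6 - 3 Q + 2 Q^{2}$ ($d{\left(Q \right)} = \left(Q^{2} + Q Q\right) - 3 \left(Q - 2\right) = \left(Q^{2} + Q^{2}\right) - 3 \left(-2 + Q\right) = 2 Q^{2} - \left(-6 + 3 Q\right) = 6 - 3 Q + 2 Q^{2}$)
$\left(29354 + d{\left(-65 \right)}\right) + 21606 = \left(29354 + \left(6 - -195 + 2 \left(-65\right)^{2}\right)\right) + 21606 = \left(29354 + \left(6 + 195 + 2 \cdot 4225\right)\right) + 21606 = \left(29354 + \left(6 + 195 + 8450\right)\right) + 21606 = \left(29354 + 8651\right) + 21606 = 38005 + 21606 = 59611$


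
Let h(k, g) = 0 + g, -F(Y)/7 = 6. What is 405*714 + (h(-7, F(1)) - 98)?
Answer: 289030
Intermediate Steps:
F(Y) = -42 (F(Y) = -7*6 = -42)
h(k, g) = g
405*714 + (h(-7, F(1)) - 98) = 405*714 + (-42 - 98) = 289170 - 140 = 289030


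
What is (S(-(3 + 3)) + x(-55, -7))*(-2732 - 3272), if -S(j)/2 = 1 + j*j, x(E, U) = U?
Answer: 486324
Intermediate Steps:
S(j) = -2 - 2*j**2 (S(j) = -2*(1 + j*j) = -2*(1 + j**2) = -2 - 2*j**2)
(S(-(3 + 3)) + x(-55, -7))*(-2732 - 3272) = ((-2 - 2*(3 + 3)**2) - 7)*(-2732 - 3272) = ((-2 - 2*(-1*6)**2) - 7)*(-6004) = ((-2 - 2*(-6)**2) - 7)*(-6004) = ((-2 - 2*36) - 7)*(-6004) = ((-2 - 72) - 7)*(-6004) = (-74 - 7)*(-6004) = -81*(-6004) = 486324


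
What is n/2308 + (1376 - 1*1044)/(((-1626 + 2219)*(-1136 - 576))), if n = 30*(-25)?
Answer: -47636141/146444908 ≈ -0.32528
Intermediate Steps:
n = -750
n/2308 + (1376 - 1*1044)/(((-1626 + 2219)*(-1136 - 576))) = -750/2308 + (1376 - 1*1044)/(((-1626 + 2219)*(-1136 - 576))) = -750*1/2308 + (1376 - 1044)/((593*(-1712))) = -375/1154 + 332/(-1015216) = -375/1154 + 332*(-1/1015216) = -375/1154 - 83/253804 = -47636141/146444908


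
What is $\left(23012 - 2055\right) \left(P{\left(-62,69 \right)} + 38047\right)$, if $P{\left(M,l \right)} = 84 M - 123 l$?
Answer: $510344864$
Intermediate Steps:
$P{\left(M,l \right)} = - 123 l + 84 M$
$\left(23012 - 2055\right) \left(P{\left(-62,69 \right)} + 38047\right) = \left(23012 - 2055\right) \left(\left(\left(-123\right) 69 + 84 \left(-62\right)\right) + 38047\right) = 20957 \left(\left(-8487 - 5208\right) + 38047\right) = 20957 \left(-13695 + 38047\right) = 20957 \cdot 24352 = 510344864$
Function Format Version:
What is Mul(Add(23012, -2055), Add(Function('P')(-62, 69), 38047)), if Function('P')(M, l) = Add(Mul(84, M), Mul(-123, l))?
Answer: 510344864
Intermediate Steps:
Function('P')(M, l) = Add(Mul(-123, l), Mul(84, M))
Mul(Add(23012, -2055), Add(Function('P')(-62, 69), 38047)) = Mul(Add(23012, -2055), Add(Add(Mul(-123, 69), Mul(84, -62)), 38047)) = Mul(20957, Add(Add(-8487, -5208), 38047)) = Mul(20957, Add(-13695, 38047)) = Mul(20957, 24352) = 510344864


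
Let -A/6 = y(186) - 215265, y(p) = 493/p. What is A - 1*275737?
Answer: 31490950/31 ≈ 1.0158e+6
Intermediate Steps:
A = 40038797/31 (A = -6*(493/186 - 215265) = -6*(-40038797/186) = 40038797/31 ≈ 1.2916e+6)
A - 1*275737 = 40038797/31 - 1*275737 = 40038797/31 - 275737 = 31490950/31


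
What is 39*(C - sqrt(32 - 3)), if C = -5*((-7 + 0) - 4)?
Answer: 2145 - 39*sqrt(29) ≈ 1935.0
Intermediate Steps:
C = 55 (C = -5*(-7 - 4) = -5*(-11) = 55)
39*(C - sqrt(32 - 3)) = 39*(55 - sqrt(32 - 3)) = 39*(55 - sqrt(29)) = 2145 - 39*sqrt(29)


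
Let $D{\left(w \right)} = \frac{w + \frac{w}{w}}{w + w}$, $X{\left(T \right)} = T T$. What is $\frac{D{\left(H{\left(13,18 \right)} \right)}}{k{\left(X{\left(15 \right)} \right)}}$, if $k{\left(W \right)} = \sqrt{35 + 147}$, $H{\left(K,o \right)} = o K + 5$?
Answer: $\frac{60 \sqrt{182}}{21749} \approx 0.037218$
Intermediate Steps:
$H{\left(K,o \right)} = 5 + K o$ ($H{\left(K,o \right)} = K o + 5 = 5 + K o$)
$X{\left(T \right)} = T^{2}$
$k{\left(W \right)} = \sqrt{182}$
$D{\left(w \right)} = \frac{1 + w}{2 w}$ ($D{\left(w \right)} = \frac{w + 1}{2 w} = \left(1 + w\right) \frac{1}{2 w} = \frac{1 + w}{2 w}$)
$\frac{D{\left(H{\left(13,18 \right)} \right)}}{k{\left(X{\left(15 \right)} \right)}} = \frac{\frac{1}{2} \frac{1}{5 + 13 \cdot 18} \left(1 + \left(5 + 13 \cdot 18\right)\right)}{\sqrt{182}} = \frac{1 + \left(5 + 234\right)}{2 \left(5 + 234\right)} \frac{\sqrt{182}}{182} = \frac{1 + 239}{2 \cdot 239} \frac{\sqrt{182}}{182} = \frac{1}{2} \cdot \frac{1}{239} \cdot 240 \frac{\sqrt{182}}{182} = \frac{120 \frac{\sqrt{182}}{182}}{239} = \frac{60 \sqrt{182}}{21749}$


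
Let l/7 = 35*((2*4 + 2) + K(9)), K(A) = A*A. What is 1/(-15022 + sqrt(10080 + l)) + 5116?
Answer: 4456808458/871151 - 5*sqrt(1295)/225628109 ≈ 5116.0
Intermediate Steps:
K(A) = A**2
l = 22295 (l = 7*(35*((2*4 + 2) + 9**2)) = 7*(35*((8 + 2) + 81)) = 7*(35*(10 + 81)) = 7*(35*91) = 7*3185 = 22295)
1/(-15022 + sqrt(10080 + l)) + 5116 = 1/(-15022 + sqrt(10080 + 22295)) + 5116 = 1/(-15022 + sqrt(32375)) + 5116 = 1/(-15022 + 5*sqrt(1295)) + 5116 = 5116 + 1/(-15022 + 5*sqrt(1295))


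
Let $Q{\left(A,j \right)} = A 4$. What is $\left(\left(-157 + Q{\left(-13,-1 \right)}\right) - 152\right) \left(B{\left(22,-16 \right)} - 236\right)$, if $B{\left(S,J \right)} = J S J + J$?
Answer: $-1942180$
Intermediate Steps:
$B{\left(S,J \right)} = J + S J^{2}$ ($B{\left(S,J \right)} = S J^{2} + J = J + S J^{2}$)
$Q{\left(A,j \right)} = 4 A$
$\left(\left(-157 + Q{\left(-13,-1 \right)}\right) - 152\right) \left(B{\left(22,-16 \right)} - 236\right) = \left(\left(-157 + 4 \left(-13\right)\right) - 152\right) \left(- 16 \left(1 - 352\right) - 236\right) = \left(\left(-157 - 52\right) - 152\right) \left(- 16 \left(1 - 352\right) - 236\right) = \left(-209 - 152\right) \left(\left(-16\right) \left(-351\right) - 236\right) = - 361 \left(5616 - 236\right) = \left(-361\right) 5380 = -1942180$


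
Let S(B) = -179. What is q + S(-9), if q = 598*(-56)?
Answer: -33667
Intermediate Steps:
q = -33488
q + S(-9) = -33488 - 179 = -33667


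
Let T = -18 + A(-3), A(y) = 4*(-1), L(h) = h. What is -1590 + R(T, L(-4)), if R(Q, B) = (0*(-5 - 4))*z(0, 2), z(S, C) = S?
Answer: -1590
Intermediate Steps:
A(y) = -4
T = -22 (T = -18 - 4 = -22)
R(Q, B) = 0 (R(Q, B) = (0*(-5 - 4))*0 = (0*(-9))*0 = 0*0 = 0)
-1590 + R(T, L(-4)) = -1590 + 0 = -1590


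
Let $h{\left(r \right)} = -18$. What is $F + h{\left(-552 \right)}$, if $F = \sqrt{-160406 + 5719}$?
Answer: $-18 + i \sqrt{154687} \approx -18.0 + 393.3 i$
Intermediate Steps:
$F = i \sqrt{154687}$ ($F = \sqrt{-154687} = i \sqrt{154687} \approx 393.3 i$)
$F + h{\left(-552 \right)} = i \sqrt{154687} - 18 = -18 + i \sqrt{154687}$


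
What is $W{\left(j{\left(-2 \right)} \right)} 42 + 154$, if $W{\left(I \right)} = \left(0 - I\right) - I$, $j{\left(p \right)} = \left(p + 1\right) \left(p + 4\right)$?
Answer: $322$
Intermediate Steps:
$j{\left(p \right)} = \left(1 + p\right) \left(4 + p\right)$
$W{\left(I \right)} = - 2 I$ ($W{\left(I \right)} = - I - I = - 2 I$)
$W{\left(j{\left(-2 \right)} \right)} 42 + 154 = - 2 \left(4 + \left(-2\right)^{2} + 5 \left(-2\right)\right) 42 + 154 = - 2 \left(4 + 4 - 10\right) 42 + 154 = \left(-2\right) \left(-2\right) 42 + 154 = 4 \cdot 42 + 154 = 168 + 154 = 322$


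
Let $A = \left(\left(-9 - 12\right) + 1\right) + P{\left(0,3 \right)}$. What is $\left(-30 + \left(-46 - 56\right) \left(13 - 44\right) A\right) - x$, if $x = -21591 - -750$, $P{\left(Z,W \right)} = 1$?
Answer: $-39267$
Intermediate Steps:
$x = -20841$ ($x = -21591 + 750 = -20841$)
$A = -19$ ($A = \left(\left(-9 - 12\right) + 1\right) + 1 = \left(-21 + 1\right) + 1 = -20 + 1 = -19$)
$\left(-30 + \left(-46 - 56\right) \left(13 - 44\right) A\right) - x = \left(-30 + \left(-46 - 56\right) \left(13 - 44\right) \left(-19\right)\right) - -20841 = \left(-30 + \left(-102\right) \left(-31\right) \left(-19\right)\right) + 20841 = \left(-30 + 3162 \left(-19\right)\right) + 20841 = \left(-30 - 60078\right) + 20841 = -60108 + 20841 = -39267$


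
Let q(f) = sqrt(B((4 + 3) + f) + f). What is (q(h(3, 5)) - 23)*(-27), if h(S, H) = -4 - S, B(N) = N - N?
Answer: 621 - 27*I*sqrt(7) ≈ 621.0 - 71.435*I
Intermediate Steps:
B(N) = 0
q(f) = sqrt(f) (q(f) = sqrt(0 + f) = sqrt(f))
(q(h(3, 5)) - 23)*(-27) = (sqrt(-4 - 1*3) - 23)*(-27) = (sqrt(-4 - 3) - 23)*(-27) = (sqrt(-7) - 23)*(-27) = (I*sqrt(7) - 23)*(-27) = (-23 + I*sqrt(7))*(-27) = 621 - 27*I*sqrt(7)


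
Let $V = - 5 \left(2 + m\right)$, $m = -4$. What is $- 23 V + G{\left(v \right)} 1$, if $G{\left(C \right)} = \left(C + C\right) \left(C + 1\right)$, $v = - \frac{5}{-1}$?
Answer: $-170$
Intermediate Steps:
$v = 5$ ($v = \left(-5\right) \left(-1\right) = 5$)
$G{\left(C \right)} = 2 C \left(1 + C\right)$
$V = 10$ ($V = - 5 \left(2 - 4\right) = \left(-5\right) \left(-2\right) = 10$)
$- 23 V + G{\left(v \right)} 1 = \left(-23\right) 10 + 2 \cdot 5 \left(1 + 5\right) 1 = -230 + 2 \cdot 5 \cdot 6 \cdot 1 = -230 + 60 \cdot 1 = -230 + 60 = -170$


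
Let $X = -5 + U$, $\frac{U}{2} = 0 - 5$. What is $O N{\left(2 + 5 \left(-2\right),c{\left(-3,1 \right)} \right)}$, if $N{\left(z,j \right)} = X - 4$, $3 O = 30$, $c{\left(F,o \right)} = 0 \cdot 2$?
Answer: $-190$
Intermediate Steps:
$c{\left(F,o \right)} = 0$
$U = -10$ ($U = 2 \left(0 - 5\right) = 2 \left(-5\right) = -10$)
$X = -15$ ($X = -5 - 10 = -15$)
$O = 10$ ($O = \frac{1}{3} \cdot 30 = 10$)
$N{\left(z,j \right)} = -19$ ($N{\left(z,j \right)} = -15 - 4 = -19$)
$O N{\left(2 + 5 \left(-2\right),c{\left(-3,1 \right)} \right)} = 10 \left(-19\right) = -190$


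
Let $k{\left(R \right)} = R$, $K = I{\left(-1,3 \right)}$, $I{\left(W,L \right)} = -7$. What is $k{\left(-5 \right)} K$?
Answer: $35$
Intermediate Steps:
$K = -7$
$k{\left(-5 \right)} K = \left(-5\right) \left(-7\right) = 35$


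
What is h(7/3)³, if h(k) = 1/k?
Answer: 27/343 ≈ 0.078717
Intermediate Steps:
h(7/3)³ = (1/(7/3))³ = (3/7)³ = 27/343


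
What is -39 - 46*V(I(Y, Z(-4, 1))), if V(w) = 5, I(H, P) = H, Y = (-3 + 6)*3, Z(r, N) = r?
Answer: -269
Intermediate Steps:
Y = 9 (Y = 3*3 = 9)
-39 - 46*V(I(Y, Z(-4, 1))) = -39 - 46*5 = -39 - 230 = -269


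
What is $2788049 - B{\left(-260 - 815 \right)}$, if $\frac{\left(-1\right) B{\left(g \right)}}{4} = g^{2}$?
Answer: $7410549$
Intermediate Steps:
$B{\left(g \right)} = - 4 g^{2}$
$2788049 - B{\left(-260 - 815 \right)} = 2788049 - - 4 \left(-260 - 815\right)^{2} = 2788049 - - 4 \left(-1075\right)^{2} = 2788049 - \left(-4\right) 1155625 = 2788049 - -4622500 = 2788049 + 4622500 = 7410549$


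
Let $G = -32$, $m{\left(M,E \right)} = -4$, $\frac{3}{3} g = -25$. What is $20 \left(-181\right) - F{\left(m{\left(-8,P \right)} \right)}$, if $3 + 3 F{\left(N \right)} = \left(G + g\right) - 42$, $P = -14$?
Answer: $-3586$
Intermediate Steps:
$g = -25$
$F{\left(N \right)} = -34$ ($F{\left(N \right)} = -1 + \frac{\left(-32 - 25\right) - 42}{3} = -1 + \frac{-57 - 42}{3} = -1 + \frac{1}{3} \left(-99\right) = -1 - 33 = -34$)
$20 \left(-181\right) - F{\left(m{\left(-8,P \right)} \right)} = 20 \left(-181\right) - -34 = -3620 + 34 = -3586$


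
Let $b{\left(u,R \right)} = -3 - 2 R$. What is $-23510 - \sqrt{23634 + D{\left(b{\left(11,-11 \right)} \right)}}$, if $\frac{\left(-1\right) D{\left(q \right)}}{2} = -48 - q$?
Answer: $-23510 - 2 \sqrt{5942} \approx -23664.0$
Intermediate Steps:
$D{\left(q \right)} = 96 + 2 q$ ($D{\left(q \right)} = - 2 \left(-48 - q\right) = 96 + 2 q$)
$-23510 - \sqrt{23634 + D{\left(b{\left(11,-11 \right)} \right)}} = -23510 - \sqrt{23634 + \left(96 + 2 \left(-3 - -22\right)\right)} = -23510 - \sqrt{23634 + \left(96 + 2 \left(-3 + 22\right)\right)} = -23510 - \sqrt{23634 + \left(96 + 2 \cdot 19\right)} = -23510 - \sqrt{23634 + \left(96 + 38\right)} = -23510 - \sqrt{23634 + 134} = -23510 - \sqrt{23768} = -23510 - 2 \sqrt{5942}$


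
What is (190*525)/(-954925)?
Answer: -3990/38197 ≈ -0.10446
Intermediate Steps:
(190*525)/(-954925) = 99750*(-1/954925) = -3990/38197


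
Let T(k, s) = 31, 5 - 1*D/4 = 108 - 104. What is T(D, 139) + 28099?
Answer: 28130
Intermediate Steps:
D = 4 (D = 20 - 4*(108 - 104) = 20 - 4*4 = 20 - 16 = 4)
T(D, 139) + 28099 = 31 + 28099 = 28130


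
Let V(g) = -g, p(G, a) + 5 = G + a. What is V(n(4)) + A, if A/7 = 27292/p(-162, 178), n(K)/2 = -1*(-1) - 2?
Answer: 191066/11 ≈ 17370.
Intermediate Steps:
p(G, a) = -5 + G + a (p(G, a) = -5 + (G + a) = -5 + G + a)
n(K) = -2 (n(K) = 2*(-1*(-1) - 2) = 2*(1 - 2) = 2*(-1) = -2)
A = 191044/11 (A = 7*(27292/(-5 - 162 + 178)) = 7*(27292/11) = 191044/11 ≈ 17368.)
V(n(4)) + A = -1*(-2) + 191044/11 = 2 + 191044/11 = 191066/11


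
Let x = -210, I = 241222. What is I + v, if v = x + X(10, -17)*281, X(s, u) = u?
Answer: 236235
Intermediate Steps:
v = -4987 (v = -210 - 17*281 = -210 - 4777 = -4987)
I + v = 241222 - 4987 = 236235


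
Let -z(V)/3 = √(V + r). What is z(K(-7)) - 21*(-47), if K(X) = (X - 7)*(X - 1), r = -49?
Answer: 987 - 9*√7 ≈ 963.19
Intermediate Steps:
K(X) = (-1 + X)*(-7 + X) (K(X) = (-7 + X)*(-1 + X) = (-1 + X)*(-7 + X))
z(V) = -3*√(-49 + V) (z(V) = -3*√(V - 49) = -3*√(-49 + V))
z(K(-7)) - 21*(-47) = -3*√(-49 + (7 + (-7)² - 8*(-7))) - 21*(-47) = -3*√(-49 + (7 + 49 + 56)) + 987 = -3*√(-49 + 112) + 987 = -9*√7 + 987 = 987 - 9*√7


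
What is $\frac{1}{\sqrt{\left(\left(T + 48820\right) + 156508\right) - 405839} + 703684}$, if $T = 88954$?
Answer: $\frac{703684}{495171283413} - \frac{i \sqrt{111557}}{495171283413} \approx 1.4211 \cdot 10^{-6} - 6.7452 \cdot 10^{-10} i$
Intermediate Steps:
$\frac{1}{\sqrt{\left(\left(T + 48820\right) + 156508\right) - 405839} + 703684} = \frac{1}{\sqrt{\left(\left(88954 + 48820\right) + 156508\right) - 405839} + 703684} = \frac{1}{\sqrt{\left(137774 + 156508\right) - 405839} + 703684} = \frac{1}{\sqrt{294282 - 405839} + 703684} = \frac{1}{\sqrt{-111557} + 703684} = \frac{1}{i \sqrt{111557} + 703684} = \frac{1}{703684 + i \sqrt{111557}}$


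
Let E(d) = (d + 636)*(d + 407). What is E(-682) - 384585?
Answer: -371935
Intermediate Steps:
E(d) = (407 + d)*(636 + d) (E(d) = (636 + d)*(407 + d) = (407 + d)*(636 + d))
E(-682) - 384585 = (258852 + (-682)**2 + 1043*(-682)) - 384585 = (258852 + 465124 - 711326) - 384585 = 12650 - 384585 = -371935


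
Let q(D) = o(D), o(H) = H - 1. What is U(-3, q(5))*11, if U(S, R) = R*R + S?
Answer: 143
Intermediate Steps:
o(H) = -1 + H
q(D) = -1 + D
U(S, R) = S + R**2 (U(S, R) = R**2 + S = S + R**2)
U(-3, q(5))*11 = (-3 + (-1 + 5)**2)*11 = (-3 + 4**2)*11 = (-3 + 16)*11 = 13*11 = 143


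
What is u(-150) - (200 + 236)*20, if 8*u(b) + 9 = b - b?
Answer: -69769/8 ≈ -8721.1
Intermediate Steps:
u(b) = -9/8 (u(b) = -9/8 + (b - b)/8 = -9/8 + (1/8)*0 = -9/8 + 0 = -9/8)
u(-150) - (200 + 236)*20 = -9/8 - (200 + 236)*20 = -9/8 - 436*20 = -9/8 - 1*8720 = -9/8 - 8720 = -69769/8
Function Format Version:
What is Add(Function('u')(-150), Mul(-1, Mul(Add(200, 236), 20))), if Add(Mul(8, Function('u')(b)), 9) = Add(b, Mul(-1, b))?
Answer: Rational(-69769, 8) ≈ -8721.1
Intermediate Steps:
Function('u')(b) = Rational(-9, 8) (Function('u')(b) = Add(Rational(-9, 8), Mul(Rational(1, 8), Add(b, Mul(-1, b)))) = Add(Rational(-9, 8), Mul(Rational(1, 8), 0)) = Add(Rational(-9, 8), 0) = Rational(-9, 8))
Add(Function('u')(-150), Mul(-1, Mul(Add(200, 236), 20))) = Add(Rational(-9, 8), Mul(-1, Mul(Add(200, 236), 20))) = Add(Rational(-9, 8), Mul(-1, Mul(436, 20))) = Add(Rational(-9, 8), Mul(-1, 8720)) = Add(Rational(-9, 8), -8720) = Rational(-69769, 8)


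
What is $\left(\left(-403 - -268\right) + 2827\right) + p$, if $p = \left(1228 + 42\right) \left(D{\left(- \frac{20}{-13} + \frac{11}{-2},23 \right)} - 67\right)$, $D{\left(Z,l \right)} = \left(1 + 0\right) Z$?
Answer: $- \frac{1136579}{13} \approx -87429.0$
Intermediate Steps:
$D{\left(Z,l \right)} = Z$ ($D{\left(Z,l \right)} = 1 Z = Z$)
$p = - \frac{1171575}{13}$ ($p = \left(1228 + 42\right) \left(\left(- \frac{20}{-13} + \frac{11}{-2}\right) - 67\right) = 1270 \left(\left(\left(-20\right) \left(- \frac{1}{13}\right) + 11 \left(- \frac{1}{2}\right)\right) - 67\right) = 1270 \left(\left(\frac{20}{13} - \frac{11}{2}\right) - 67\right) = 1270 \left(- \frac{103}{26} - 67\right) = 1270 \left(- \frac{1845}{26}\right) = - \frac{1171575}{13} \approx -90121.0$)
$\left(\left(-403 - -268\right) + 2827\right) + p = \left(\left(-403 - -268\right) + 2827\right) - \frac{1171575}{13} = \left(\left(-403 + 268\right) + 2827\right) - \frac{1171575}{13} = \left(-135 + 2827\right) - \frac{1171575}{13} = 2692 - \frac{1171575}{13} = - \frac{1136579}{13}$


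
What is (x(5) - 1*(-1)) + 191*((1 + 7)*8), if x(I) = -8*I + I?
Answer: 12190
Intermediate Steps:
x(I) = -7*I
(x(5) - 1*(-1)) + 191*((1 + 7)*8) = (-7*5 - 1*(-1)) + 191*((1 + 7)*8) = (-35 + 1) + 191*(8*8) = -34 + 191*64 = -34 + 12224 = 12190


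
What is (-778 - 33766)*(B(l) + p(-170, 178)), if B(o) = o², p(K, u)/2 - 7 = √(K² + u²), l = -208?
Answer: -1494995232 - 138176*√15146 ≈ -1.5120e+9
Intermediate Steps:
p(K, u) = 14 + 2*√(K² + u²)
(-778 - 33766)*(B(l) + p(-170, 178)) = (-778 - 33766)*((-208)² + (14 + 2*√((-170)² + 178²))) = -34544*(43264 + (14 + 2*√(28900 + 31684))) = -34544*(43264 + (14 + 2*√60584)) = -34544*(43264 + (14 + 2*(2*√15146))) = -34544*(43264 + (14 + 4*√15146)) = -34544*(43278 + 4*√15146) = -1494995232 - 138176*√15146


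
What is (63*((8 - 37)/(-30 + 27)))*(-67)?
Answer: -40803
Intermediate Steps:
(63*((8 - 37)/(-30 + 27)))*(-67) = (63*(-29/(-3)))*(-67) = (63*(-29*(-⅓)))*(-67) = (63*(29/3))*(-67) = 609*(-67) = -40803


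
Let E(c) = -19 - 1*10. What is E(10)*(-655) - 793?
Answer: 18202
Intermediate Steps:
E(c) = -29 (E(c) = -19 - 10 = -29)
E(10)*(-655) - 793 = -29*(-655) - 793 = 18995 - 793 = 18202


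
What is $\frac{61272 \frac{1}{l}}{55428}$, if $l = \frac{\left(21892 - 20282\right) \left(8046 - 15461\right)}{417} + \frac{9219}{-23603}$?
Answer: $- \frac{50255554806}{1301541814332487} \approx -3.8612 \cdot 10^{-5}$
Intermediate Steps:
$l = - \frac{281779998773}{9842451}$ ($l = 1610 \left(-7415\right) \frac{1}{417} + 9219 \left(- \frac{1}{23603}\right) = \left(-11938150\right) \frac{1}{417} - \frac{9219}{23603} = - \frac{11938150}{417} - \frac{9219}{23603} = - \frac{281779998773}{9842451} \approx -28629.0$)
$\frac{61272 \frac{1}{l}}{55428} = \frac{61272 \frac{1}{- \frac{281779998773}{9842451}}}{55428} = 61272 \left(- \frac{9842451}{281779998773}\right) \frac{1}{55428} = \left(- \frac{603066657672}{281779998773}\right) \frac{1}{55428} = - \frac{50255554806}{1301541814332487}$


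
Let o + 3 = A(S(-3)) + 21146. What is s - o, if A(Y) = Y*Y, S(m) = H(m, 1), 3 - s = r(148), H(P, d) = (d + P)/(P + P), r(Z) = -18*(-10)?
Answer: -191881/9 ≈ -21320.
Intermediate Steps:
r(Z) = 180
H(P, d) = (P + d)/(2*P) (H(P, d) = (P + d)/((2*P)) = (P + d)*(1/(2*P)) = (P + d)/(2*P))
s = -177 (s = 3 - 1*180 = 3 - 180 = -177)
S(m) = (1 + m)/(2*m) (S(m) = (m + 1)/(2*m) = (1 + m)/(2*m))
A(Y) = Y²
o = 190288/9 (o = -3 + (((½)*(1 - 3)/(-3))² + 21146) = -3 + (((½)*(-⅓)*(-2))² + 21146) = -3 + ((⅓)² + 21146) = -3 + (⅑ + 21146) = -3 + 190315/9 = 190288/9 ≈ 21143.)
s - o = -177 - 1*190288/9 = -177 - 190288/9 = -191881/9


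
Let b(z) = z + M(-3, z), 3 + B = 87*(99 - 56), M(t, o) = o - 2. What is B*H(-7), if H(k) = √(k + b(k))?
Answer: 3738*I*√23 ≈ 17927.0*I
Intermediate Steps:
M(t, o) = -2 + o
B = 3738 (B = -3 + 87*(99 - 56) = -3 + 87*43 = -3 + 3741 = 3738)
b(z) = -2 + 2*z (b(z) = z + (-2 + z) = -2 + 2*z)
H(k) = √(-2 + 3*k) (H(k) = √(k + (-2 + 2*k)) = √(-2 + 3*k))
B*H(-7) = 3738*√(-2 + 3*(-7)) = 3738*√(-2 - 21) = 3738*√(-23) = 3738*(I*√23) = 3738*I*√23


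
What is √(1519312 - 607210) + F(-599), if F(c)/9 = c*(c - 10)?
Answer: 3283119 + √912102 ≈ 3.2841e+6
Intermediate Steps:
F(c) = 9*c*(-10 + c) (F(c) = 9*(c*(c - 10)) = 9*(c*(-10 + c)) = 9*c*(-10 + c))
√(1519312 - 607210) + F(-599) = √(1519312 - 607210) + 9*(-599)*(-10 - 599) = √912102 + 9*(-599)*(-609) = √912102 + 3283119 = 3283119 + √912102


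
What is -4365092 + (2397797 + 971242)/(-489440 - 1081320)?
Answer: -6856515278959/1570760 ≈ -4.3651e+6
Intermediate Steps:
-4365092 + (2397797 + 971242)/(-489440 - 1081320) = -4365092 + 3369039/(-1570760) = -4365092 + 3369039*(-1/1570760) = -4365092 - 3369039/1570760 = -6856515278959/1570760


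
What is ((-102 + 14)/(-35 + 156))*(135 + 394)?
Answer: -4232/11 ≈ -384.73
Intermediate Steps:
((-102 + 14)/(-35 + 156))*(135 + 394) = -88/121*529 = -88*1/121*529 = -8/11*529 = -4232/11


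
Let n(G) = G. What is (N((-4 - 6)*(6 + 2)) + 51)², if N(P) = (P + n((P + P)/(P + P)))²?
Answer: 39589264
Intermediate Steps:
N(P) = (1 + P)² (N(P) = (P + (P + P)/(P + P))² = (P + (2*P)/((2*P)))² = (P + (2*P)*(1/(2*P)))² = (P + 1)² = (1 + P)²)
(N((-4 - 6)*(6 + 2)) + 51)² = ((1 + (-4 - 6)*(6 + 2))² + 51)² = ((1 - 10*8)² + 51)² = ((1 - 80)² + 51)² = ((-79)² + 51)² = (6241 + 51)² = 6292² = 39589264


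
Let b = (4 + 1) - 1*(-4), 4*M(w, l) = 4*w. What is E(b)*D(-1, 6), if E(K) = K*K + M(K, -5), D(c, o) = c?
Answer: -90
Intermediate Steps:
M(w, l) = w (M(w, l) = (4*w)/4 = w)
b = 9 (b = 5 + 4 = 9)
E(K) = K + K² (E(K) = K*K + K = K² + K = K + K²)
E(b)*D(-1, 6) = (9*(1 + 9))*(-1) = (9*10)*(-1) = 90*(-1) = -90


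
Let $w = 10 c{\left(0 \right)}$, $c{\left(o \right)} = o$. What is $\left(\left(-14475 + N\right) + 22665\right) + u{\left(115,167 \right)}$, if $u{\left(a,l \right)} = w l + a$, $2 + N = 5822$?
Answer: $14125$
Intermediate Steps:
$N = 5820$ ($N = -2 + 5822 = 5820$)
$w = 0$ ($w = 10 \cdot 0 = 0$)
$u{\left(a,l \right)} = a$ ($u{\left(a,l \right)} = 0 l + a = 0 + a = a$)
$\left(\left(-14475 + N\right) + 22665\right) + u{\left(115,167 \right)} = \left(\left(-14475 + 5820\right) + 22665\right) + 115 = \left(-8655 + 22665\right) + 115 = 14010 + 115 = 14125$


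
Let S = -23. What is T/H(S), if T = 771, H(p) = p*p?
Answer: 771/529 ≈ 1.4575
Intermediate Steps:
H(p) = p²
T/H(S) = 771/((-23)²) = 771/529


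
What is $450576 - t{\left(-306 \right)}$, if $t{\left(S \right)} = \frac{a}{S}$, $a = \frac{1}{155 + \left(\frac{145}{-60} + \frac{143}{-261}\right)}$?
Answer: $\frac{1215800485258}{2698325} \approx 4.5058 \cdot 10^{5}$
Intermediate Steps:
$a = \frac{1044}{158725}$ ($a = \frac{1}{155 + \left(145 \left(- \frac{1}{60}\right) + 143 \left(- \frac{1}{261}\right)\right)} = \frac{1}{155 - \frac{3095}{1044}} = \frac{1}{\frac{158725}{1044}} = \frac{1044}{158725} \approx 0.0065774$)
$t{\left(S \right)} = \frac{1044}{158725 S}$
$450576 - t{\left(-306 \right)} = 450576 - \frac{1044}{158725 \left(-306\right)} = 450576 - \frac{1044}{158725} \left(- \frac{1}{306}\right) = 450576 - - \frac{58}{2698325} = 450576 + \frac{58}{2698325} = \frac{1215800485258}{2698325}$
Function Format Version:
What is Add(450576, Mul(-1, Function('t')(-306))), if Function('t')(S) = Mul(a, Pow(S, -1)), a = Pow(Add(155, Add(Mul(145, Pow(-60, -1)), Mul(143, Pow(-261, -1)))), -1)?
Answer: Rational(1215800485258, 2698325) ≈ 4.5058e+5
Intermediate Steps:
a = Rational(1044, 158725) (a = Pow(Add(155, Add(Mul(145, Rational(-1, 60)), Mul(143, Rational(-1, 261)))), -1) = Pow(Add(155, Add(Rational(-29, 12), Rational(-143, 261))), -1) = Pow(Add(155, Rational(-3095, 1044)), -1) = Pow(Rational(158725, 1044), -1) = Rational(1044, 158725) ≈ 0.0065774)
Function('t')(S) = Mul(Rational(1044, 158725), Pow(S, -1))
Add(450576, Mul(-1, Function('t')(-306))) = Add(450576, Mul(-1, Mul(Rational(1044, 158725), Pow(-306, -1)))) = Add(450576, Mul(-1, Mul(Rational(1044, 158725), Rational(-1, 306)))) = Add(450576, Mul(-1, Rational(-58, 2698325))) = Add(450576, Rational(58, 2698325)) = Rational(1215800485258, 2698325)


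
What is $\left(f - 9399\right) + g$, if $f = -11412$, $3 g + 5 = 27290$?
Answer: $-11716$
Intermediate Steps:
$g = 9095$ ($g = - \frac{5}{3} + \frac{1}{3} \cdot 27290 = - \frac{5}{3} + \frac{27290}{3} = 9095$)
$\left(f - 9399\right) + g = \left(-11412 - 9399\right) + 9095 = -20811 + 9095 = -11716$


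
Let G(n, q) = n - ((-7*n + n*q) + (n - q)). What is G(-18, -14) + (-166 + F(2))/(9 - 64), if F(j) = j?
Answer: -21396/55 ≈ -389.02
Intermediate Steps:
G(n, q) = q + 7*n - n*q (G(n, q) = n - (-q - 6*n + n*q) = n + (q + 6*n - n*q) = q + 7*n - n*q)
G(-18, -14) + (-166 + F(2))/(9 - 64) = (-14 + 7*(-18) - 1*(-18)*(-14)) + (-166 + 2)/(9 - 64) = (-14 - 126 - 252) - 164/(-55) = -392 - 164*(-1/55) = -392 + 164/55 = -21396/55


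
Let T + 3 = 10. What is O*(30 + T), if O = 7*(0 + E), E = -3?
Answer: -777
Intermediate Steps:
T = 7 (T = -3 + 10 = 7)
O = -21 (O = 7*(0 - 3) = 7*(-3) = -21)
O*(30 + T) = -21*(30 + 7) = -21*37 = -777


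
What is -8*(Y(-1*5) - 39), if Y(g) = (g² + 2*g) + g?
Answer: 232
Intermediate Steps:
Y(g) = g² + 3*g
-8*(Y(-1*5) - 39) = -8*((-1*5)*(3 - 1*5) - 39) = -8*(-5*(3 - 5) - 39) = -8*(-5*(-2) - 39) = -8*(10 - 39) = -8*(-29) = 232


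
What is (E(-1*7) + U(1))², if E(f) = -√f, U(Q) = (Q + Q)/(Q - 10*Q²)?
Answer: -563/81 + 4*I*√7/9 ≈ -6.9506 + 1.1759*I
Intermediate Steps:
U(Q) = 2*Q/(Q - 10*Q²) (U(Q) = (2*Q)/(Q - 10*Q²) = 2*Q/(Q - 10*Q²))
(E(-1*7) + U(1))² = (-√(-1*7) - 2/(-1 + 10*1))² = (-√(-7) - 2/(-1 + 10))² = (-I*√7 - 2/9)² = (-2/9 - I*√7)²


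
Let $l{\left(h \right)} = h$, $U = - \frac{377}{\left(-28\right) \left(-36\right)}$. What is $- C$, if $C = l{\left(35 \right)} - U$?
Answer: $- \frac{35657}{1008} \approx -35.374$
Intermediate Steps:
$U = - \frac{377}{1008} \approx -0.37401$
$C = \frac{35657}{1008}$ ($C = 35 - - \frac{377}{1008} = 35 + \frac{377}{1008} = \frac{35657}{1008} \approx 35.374$)
$- C = \left(-1\right) \frac{35657}{1008} = - \frac{35657}{1008}$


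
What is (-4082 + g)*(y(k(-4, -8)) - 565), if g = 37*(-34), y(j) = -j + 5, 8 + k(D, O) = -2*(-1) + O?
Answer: 2915640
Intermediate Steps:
k(D, O) = -6 + O (k(D, O) = -8 + (-2*(-1) + O) = -8 + (2 + O) = -6 + O)
y(j) = 5 - j
g = -1258
(-4082 + g)*(y(k(-4, -8)) - 565) = (-4082 - 1258)*((5 - (-6 - 8)) - 565) = -5340*((5 - 1*(-14)) - 565) = -5340*((5 + 14) - 565) = -5340*(19 - 565) = -5340*(-546) = 2915640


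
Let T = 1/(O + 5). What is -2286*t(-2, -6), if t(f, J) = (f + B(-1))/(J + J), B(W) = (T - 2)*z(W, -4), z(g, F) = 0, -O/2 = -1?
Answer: -381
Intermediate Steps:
O = 2 (O = -2*(-1) = 2)
T = ⅐ (T = 1/(2 + 5) = 1/7 = ⅐ ≈ 0.14286)
B(W) = 0 (B(W) = (⅐ - 2)*0 = -13/7*0 = 0)
t(f, J) = f/(2*J) (t(f, J) = (f + 0)/(J + J) = f/((2*J)) = f*(1/(2*J)) = f/(2*J))
-2286*t(-2, -6) = -1143*(-2)/(-6) = -1143*(-2)*(-1)/6 = -2286*⅙ = -381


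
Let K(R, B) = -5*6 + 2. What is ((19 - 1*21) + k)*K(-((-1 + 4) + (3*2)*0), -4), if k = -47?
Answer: 1372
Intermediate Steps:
K(R, B) = -28 (K(R, B) = -30 + 2 = -28)
((19 - 1*21) + k)*K(-((-1 + 4) + (3*2)*0), -4) = ((19 - 1*21) - 47)*(-28) = ((19 - 21) - 47)*(-28) = (-2 - 47)*(-28) = -49*(-28) = 1372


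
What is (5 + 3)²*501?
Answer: 32064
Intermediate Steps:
(5 + 3)²*501 = 8²*501 = 64*501 = 32064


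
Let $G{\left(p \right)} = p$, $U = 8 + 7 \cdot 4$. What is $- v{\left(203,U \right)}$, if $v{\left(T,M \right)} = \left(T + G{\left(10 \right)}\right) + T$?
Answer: $-416$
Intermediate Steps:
$U = 36$ ($U = 8 + 28 = 36$)
$v{\left(T,M \right)} = 10 + 2 T$ ($v{\left(T,M \right)} = \left(T + 10\right) + T = \left(10 + T\right) + T = 10 + 2 T$)
$- v{\left(203,U \right)} = - (10 + 2 \cdot 203) = - (10 + 406) = \left(-1\right) 416 = -416$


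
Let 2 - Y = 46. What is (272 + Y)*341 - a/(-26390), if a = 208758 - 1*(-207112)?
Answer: 2255149/29 ≈ 77764.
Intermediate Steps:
a = 415870 (a = 208758 + 207112 = 415870)
Y = -44 (Y = 2 - 1*46 = 2 - 46 = -44)
(272 + Y)*341 - a/(-26390) = (272 - 44)*341 - 415870/(-26390) = 228*341 - 415870*(-1)/26390 = 77748 - 1*(-457/29) = 77748 + 457/29 = 2255149/29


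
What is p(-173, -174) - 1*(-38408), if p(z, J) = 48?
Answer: 38456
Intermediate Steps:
p(-173, -174) - 1*(-38408) = 48 - 1*(-38408) = 48 + 38408 = 38456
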